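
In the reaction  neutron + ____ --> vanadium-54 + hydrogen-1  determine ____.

Conserve mass number: 1 + A = 54 + 1, so A = 54.
Conserve atomic number: 0 + Z = 23 + 1, so Z = 24.
Z = 24 is chromium, so the species is chromium-54.

Cr-54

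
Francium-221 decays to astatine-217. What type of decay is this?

ΔA = 217 − 221 = -4; ΔZ = 85 − 87 = -2.
A drops by 4 and Z drops by 2 — the signature of alpha emission.

alpha decay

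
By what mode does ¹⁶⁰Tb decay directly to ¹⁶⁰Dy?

beta-minus decay

ΔA = 160 − 160 = 0; ΔZ = 66 − 65 = +1.
A is unchanged and Z rises by 1 — a neutron has become a proton (β⁻ decay).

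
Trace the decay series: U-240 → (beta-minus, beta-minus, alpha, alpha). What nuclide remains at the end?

Th-232

Start: (A, Z) = (240, 92).
After β⁻: (240, 93).
After β⁻: (240, 94).
After α: (236, 92).
After α: (232, 90).
Z = 90 is thorium.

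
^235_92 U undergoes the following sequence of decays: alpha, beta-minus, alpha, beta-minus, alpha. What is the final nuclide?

Start: (A, Z) = (235, 92).
After α: (231, 90).
After β⁻: (231, 91).
After α: (227, 89).
After β⁻: (227, 90).
After α: (223, 88).
Z = 88 is radium.

Ra-223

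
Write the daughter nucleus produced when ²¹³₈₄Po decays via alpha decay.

Alpha decay: mass number changes by -4, atomic number by -2.
A: 213 − 4 = 209; Z: 84 − 2 = 82.
Z = 82 is lead, so the daughter is ²⁰⁹₈₂Pb.

Pb-209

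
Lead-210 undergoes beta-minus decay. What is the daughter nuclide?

Beta-minus decay: mass number changes by +0, atomic number by +1.
A: 210 = 210; Z: 82 + 1 = 83.
Z = 83 is bismuth, so the daughter is bismuth-210.

Bi-210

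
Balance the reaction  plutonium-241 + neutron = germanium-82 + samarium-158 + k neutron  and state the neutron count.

Conserve mass number: 242 = 82 + 158 + k, so k = 242 − 240 = 2.
Check atomic number: 94 = 32 + 62 + 0 = 94. ✓

2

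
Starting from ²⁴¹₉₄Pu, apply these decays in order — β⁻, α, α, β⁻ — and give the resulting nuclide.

U-233

Start: (A, Z) = (241, 94).
After β⁻: (241, 95).
After α: (237, 93).
After α: (233, 91).
After β⁻: (233, 92).
Z = 92 is uranium.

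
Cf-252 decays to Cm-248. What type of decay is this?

alpha decay

ΔA = 248 − 252 = -4; ΔZ = 96 − 98 = -2.
A drops by 4 and Z drops by 2 — the signature of alpha emission.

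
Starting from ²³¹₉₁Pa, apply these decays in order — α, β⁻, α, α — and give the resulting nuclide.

Rn-219

Start: (A, Z) = (231, 91).
After α: (227, 89).
After β⁻: (227, 90).
After α: (223, 88).
After α: (219, 86).
Z = 86 is radon.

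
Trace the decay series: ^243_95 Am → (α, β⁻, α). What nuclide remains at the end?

U-235

Start: (A, Z) = (243, 95).
After α: (239, 93).
After β⁻: (239, 94).
After α: (235, 92).
Z = 92 is uranium.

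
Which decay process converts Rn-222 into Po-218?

ΔA = 218 − 222 = -4; ΔZ = 84 − 86 = -2.
A drops by 4 and Z drops by 2 — the signature of alpha emission.

alpha decay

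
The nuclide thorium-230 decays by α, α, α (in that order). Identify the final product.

Start: (A, Z) = (230, 90).
After α: (226, 88).
After α: (222, 86).
After α: (218, 84).
Z = 84 is polonium.

Po-218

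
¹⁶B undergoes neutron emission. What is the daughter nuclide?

B-15

Neutron emission: mass number changes by -1, atomic number by +0.
A: 16 − 1 = 15; Z: 5 = 5.
Z = 5 is boron, so the daughter is ¹⁵B.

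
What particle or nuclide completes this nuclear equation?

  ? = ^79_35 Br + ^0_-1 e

Conserve mass number: A = 79 + 0, so A = 79.
Conserve atomic number: Z = 35 − 1, so Z = 34.
Z = 34 is selenium, so the species is ^79_34 Se.

Se-79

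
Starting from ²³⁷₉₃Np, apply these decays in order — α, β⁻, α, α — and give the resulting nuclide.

Ra-225

Start: (A, Z) = (237, 93).
After α: (233, 91).
After β⁻: (233, 92).
After α: (229, 90).
After α: (225, 88).
Z = 88 is radium.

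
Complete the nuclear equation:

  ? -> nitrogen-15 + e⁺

O-15

Conserve mass number: A = 15 + 0, so A = 15.
Conserve atomic number: Z = 7 + 1, so Z = 8.
Z = 8 is oxygen, so the species is oxygen-15.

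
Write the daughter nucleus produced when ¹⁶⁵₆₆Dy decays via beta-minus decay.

Ho-165

Beta-minus decay: mass number changes by +0, atomic number by +1.
A: 165 = 165; Z: 66 + 1 = 67.
Z = 67 is holmium, so the daughter is ¹⁶⁵₆₇Ho.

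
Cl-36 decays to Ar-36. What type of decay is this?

beta-minus decay

ΔA = 36 − 36 = 0; ΔZ = 18 − 17 = +1.
A is unchanged and Z rises by 1 — a neutron has become a proton (β⁻ decay).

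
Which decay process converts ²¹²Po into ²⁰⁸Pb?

alpha decay

ΔA = 208 − 212 = -4; ΔZ = 82 − 84 = -2.
A drops by 4 and Z drops by 2 — the signature of alpha emission.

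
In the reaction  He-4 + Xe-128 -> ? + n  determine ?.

Conserve mass number: 4 + 128 = A + 1, so A = 131.
Conserve atomic number: 2 + 54 = Z + 0, so Z = 56.
Z = 56 is barium, so the species is Ba-131.

Ba-131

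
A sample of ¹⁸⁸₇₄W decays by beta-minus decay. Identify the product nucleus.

Beta-minus decay: mass number changes by +0, atomic number by +1.
A: 188 = 188; Z: 74 + 1 = 75.
Z = 75 is rhenium, so the daughter is ¹⁸⁸₇₅Re.

Re-188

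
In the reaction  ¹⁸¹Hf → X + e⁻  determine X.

Ta-181

Conserve mass number: 181 = A + 0, so A = 181.
Conserve atomic number: 72 = Z − 1, so Z = 73.
Z = 73 is tantalum, so the species is ¹⁸¹Ta.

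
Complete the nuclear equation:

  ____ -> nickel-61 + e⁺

Cu-61

Conserve mass number: A = 61 + 0, so A = 61.
Conserve atomic number: Z = 28 + 1, so Z = 29.
Z = 29 is copper, so the species is copper-61.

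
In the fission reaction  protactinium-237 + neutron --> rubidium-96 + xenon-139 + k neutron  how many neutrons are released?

Conserve mass number: 238 = 96 + 139 + k, so k = 238 − 235 = 3.
Check atomic number: 91 = 37 + 54 + 0 = 91. ✓

3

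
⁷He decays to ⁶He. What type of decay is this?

ΔA = 6 − 7 = -1; ΔZ = 2 − 2 = +0.
A drops by 1 with Z unchanged — a neutron was emitted.

neutron emission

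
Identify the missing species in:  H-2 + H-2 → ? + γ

He-4

Conserve mass number: 2 + 2 = A + 0, so A = 4.
Conserve atomic number: 1 + 1 = Z + 0, so Z = 2.
A = 4 and Z = 2 is He-4 — an alpha particle.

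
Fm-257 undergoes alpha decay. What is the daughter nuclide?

Cf-253

Alpha decay: mass number changes by -4, atomic number by -2.
A: 257 − 4 = 253; Z: 100 − 2 = 98.
Z = 98 is californium, so the daughter is Cf-253.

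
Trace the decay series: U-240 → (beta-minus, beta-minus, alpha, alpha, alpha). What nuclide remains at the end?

Start: (A, Z) = (240, 92).
After β⁻: (240, 93).
After β⁻: (240, 94).
After α: (236, 92).
After α: (232, 90).
After α: (228, 88).
Z = 88 is radium.

Ra-228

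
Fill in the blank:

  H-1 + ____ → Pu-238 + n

Np-238

Conserve mass number: 1 + A = 238 + 1, so A = 238.
Conserve atomic number: 1 + Z = 94 + 0, so Z = 93.
Z = 93 is neptunium, so the species is Np-238.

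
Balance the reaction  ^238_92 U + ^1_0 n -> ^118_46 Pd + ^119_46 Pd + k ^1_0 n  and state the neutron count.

Conserve mass number: 239 = 118 + 119 + k, so k = 239 − 237 = 2.
Check atomic number: 92 = 46 + 46 + 0 = 92. ✓

2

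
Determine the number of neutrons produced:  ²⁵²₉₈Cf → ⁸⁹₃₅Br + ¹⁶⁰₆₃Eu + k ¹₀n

3

Conserve mass number: 252 = 89 + 160 + k, so k = 252 − 249 = 3.
Check atomic number: 98 = 35 + 63 + 0 = 98. ✓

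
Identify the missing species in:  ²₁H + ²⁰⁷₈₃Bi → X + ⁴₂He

Pb-205

Conserve mass number: 2 + 207 = A + 4, so A = 205.
Conserve atomic number: 1 + 83 = Z + 2, so Z = 82.
Z = 82 is lead, so the species is ²⁰⁵₈₂Pb.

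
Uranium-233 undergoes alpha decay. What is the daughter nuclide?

Alpha decay: mass number changes by -4, atomic number by -2.
A: 233 − 4 = 229; Z: 92 − 2 = 90.
Z = 90 is thorium, so the daughter is thorium-229.

Th-229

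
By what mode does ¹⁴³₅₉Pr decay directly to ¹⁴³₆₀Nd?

ΔA = 143 − 143 = 0; ΔZ = 60 − 59 = +1.
A is unchanged and Z rises by 1 — a neutron has become a proton (β⁻ decay).

beta-minus decay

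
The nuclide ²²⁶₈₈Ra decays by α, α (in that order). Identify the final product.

Start: (A, Z) = (226, 88).
After α: (222, 86).
After α: (218, 84).
Z = 84 is polonium.

Po-218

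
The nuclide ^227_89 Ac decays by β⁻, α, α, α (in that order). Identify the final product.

Start: (A, Z) = (227, 89).
After β⁻: (227, 90).
After α: (223, 88).
After α: (219, 86).
After α: (215, 84).
Z = 84 is polonium.

Po-215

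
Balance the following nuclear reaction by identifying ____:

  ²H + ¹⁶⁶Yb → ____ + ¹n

Conserve mass number: 2 + 166 = A + 1, so A = 167.
Conserve atomic number: 1 + 70 = Z + 0, so Z = 71.
Z = 71 is lutetium, so the species is ¹⁶⁷Lu.

Lu-167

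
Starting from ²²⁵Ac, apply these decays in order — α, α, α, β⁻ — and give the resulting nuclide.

Start: (A, Z) = (225, 89).
After α: (221, 87).
After α: (217, 85).
After α: (213, 83).
After β⁻: (213, 84).
Z = 84 is polonium.

Po-213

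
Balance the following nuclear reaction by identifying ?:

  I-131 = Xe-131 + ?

beta-minus particle

Conserve mass number: 131 = 131 + A, so A = 0.
Conserve atomic number: 53 = 54 + Z, so Z = -1.
A = 0 and Z = -1 is e⁻ — a beta-minus particle.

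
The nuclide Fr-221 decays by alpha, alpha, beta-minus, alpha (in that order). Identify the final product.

Start: (A, Z) = (221, 87).
After α: (217, 85).
After α: (213, 83).
After β⁻: (213, 84).
After α: (209, 82).
Z = 82 is lead.

Pb-209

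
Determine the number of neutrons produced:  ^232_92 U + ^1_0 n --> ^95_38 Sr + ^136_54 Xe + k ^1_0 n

Conserve mass number: 233 = 95 + 136 + k, so k = 233 − 231 = 2.
Check atomic number: 92 = 38 + 54 + 0 = 92. ✓

2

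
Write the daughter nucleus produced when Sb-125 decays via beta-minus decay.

Beta-minus decay: mass number changes by +0, atomic number by +1.
A: 125 = 125; Z: 51 + 1 = 52.
Z = 52 is tellurium, so the daughter is Te-125.

Te-125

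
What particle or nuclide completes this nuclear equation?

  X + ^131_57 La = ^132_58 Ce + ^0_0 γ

Conserve mass number: A + 131 = 132 + 0, so A = 1.
Conserve atomic number: Z + 57 = 58 + 0, so Z = 1.
A = 1 and Z = 1 is ^1_1 H — a proton.

proton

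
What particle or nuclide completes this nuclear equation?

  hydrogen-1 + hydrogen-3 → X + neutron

He-3

Conserve mass number: 1 + 3 = A + 1, so A = 3.
Conserve atomic number: 1 + 1 = Z + 0, so Z = 2.
Z = 2 is helium, so the species is helium-3.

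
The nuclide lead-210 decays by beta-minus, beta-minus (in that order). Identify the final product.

Start: (A, Z) = (210, 82).
After β⁻: (210, 83).
After β⁻: (210, 84).
Z = 84 is polonium.

Po-210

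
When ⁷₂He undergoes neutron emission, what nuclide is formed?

He-6

Neutron emission: mass number changes by -1, atomic number by +0.
A: 7 − 1 = 6; Z: 2 = 2.
Z = 2 is helium, so the daughter is ⁶₂He.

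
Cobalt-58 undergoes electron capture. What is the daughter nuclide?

Electron capture: mass number changes by +0, atomic number by -1.
A: 58 = 58; Z: 27 − 1 = 26.
Z = 26 is iron, so the daughter is iron-58.

Fe-58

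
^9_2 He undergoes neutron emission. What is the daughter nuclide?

Neutron emission: mass number changes by -1, atomic number by +0.
A: 9 − 1 = 8; Z: 2 = 2.
Z = 2 is helium, so the daughter is ^8_2 He.

He-8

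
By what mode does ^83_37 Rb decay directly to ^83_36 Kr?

ΔA = 83 − 83 = 0; ΔZ = 36 − 37 = -1.
A is unchanged and Z drops by 1 — a proton has become a neutron (β⁺ emission or electron capture).

beta-plus decay or electron capture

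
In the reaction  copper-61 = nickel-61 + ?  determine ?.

positron

Conserve mass number: 61 = 61 + A, so A = 0.
Conserve atomic number: 29 = 28 + Z, so Z = 1.
A = 0 and Z = 1 is e⁺ — a positron.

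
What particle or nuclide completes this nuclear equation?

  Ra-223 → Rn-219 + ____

Conserve mass number: 223 = 219 + A, so A = 4.
Conserve atomic number: 88 = 86 + Z, so Z = 2.
A = 4 and Z = 2 is He-4 — an alpha particle.

alpha particle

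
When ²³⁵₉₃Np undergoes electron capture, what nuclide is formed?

U-235

Electron capture: mass number changes by +0, atomic number by -1.
A: 235 = 235; Z: 93 − 1 = 92.
Z = 92 is uranium, so the daughter is ²³⁵₉₂U.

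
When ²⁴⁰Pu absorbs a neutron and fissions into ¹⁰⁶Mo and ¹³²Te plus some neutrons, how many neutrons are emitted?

3

Conserve mass number: 241 = 106 + 132 + k, so k = 241 − 238 = 3.
Check atomic number: 94 = 42 + 52 + 0 = 94. ✓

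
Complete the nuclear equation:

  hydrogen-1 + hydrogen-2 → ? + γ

He-3

Conserve mass number: 1 + 2 = A + 0, so A = 3.
Conserve atomic number: 1 + 1 = Z + 0, so Z = 2.
Z = 2 is helium, so the species is helium-3.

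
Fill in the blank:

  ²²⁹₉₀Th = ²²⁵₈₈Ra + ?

Conserve mass number: 229 = 225 + A, so A = 4.
Conserve atomic number: 90 = 88 + Z, so Z = 2.
A = 4 and Z = 2 is ⁴₂He — an alpha particle.

alpha particle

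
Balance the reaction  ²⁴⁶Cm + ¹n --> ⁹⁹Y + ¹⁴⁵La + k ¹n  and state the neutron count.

Conserve mass number: 247 = 99 + 145 + k, so k = 247 − 244 = 3.
Check atomic number: 96 = 39 + 57 + 0 = 96. ✓

3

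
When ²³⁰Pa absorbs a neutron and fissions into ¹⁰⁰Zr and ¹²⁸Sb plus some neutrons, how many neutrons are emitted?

Conserve mass number: 231 = 100 + 128 + k, so k = 231 − 228 = 3.
Check atomic number: 91 = 40 + 51 + 0 = 91. ✓

3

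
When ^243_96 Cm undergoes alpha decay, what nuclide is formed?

Pu-239

Alpha decay: mass number changes by -4, atomic number by -2.
A: 243 − 4 = 239; Z: 96 − 2 = 94.
Z = 94 is plutonium, so the daughter is ^239_94 Pu.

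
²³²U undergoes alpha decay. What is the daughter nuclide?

Alpha decay: mass number changes by -4, atomic number by -2.
A: 232 − 4 = 228; Z: 92 − 2 = 90.
Z = 90 is thorium, so the daughter is ²²⁸Th.

Th-228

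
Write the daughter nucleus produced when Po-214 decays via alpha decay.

Pb-210

Alpha decay: mass number changes by -4, atomic number by -2.
A: 214 − 4 = 210; Z: 84 − 2 = 82.
Z = 82 is lead, so the daughter is Pb-210.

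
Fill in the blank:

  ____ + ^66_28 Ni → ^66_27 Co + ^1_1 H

Conserve mass number: A + 66 = 66 + 1, so A = 1.
Conserve atomic number: Z + 28 = 27 + 1, so Z = 0.
A = 1 and Z = 0 is ^1_0 n — a neutron.

neutron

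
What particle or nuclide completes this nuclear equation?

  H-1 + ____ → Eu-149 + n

Conserve mass number: 1 + A = 149 + 1, so A = 149.
Conserve atomic number: 1 + Z = 63 + 0, so Z = 62.
Z = 62 is samarium, so the species is Sm-149.

Sm-149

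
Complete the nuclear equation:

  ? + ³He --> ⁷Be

Conserve mass number: A + 3 = 7, so A = 4.
Conserve atomic number: Z + 2 = 4, so Z = 2.
A = 4 and Z = 2 is ⁴He — an alpha particle.

alpha particle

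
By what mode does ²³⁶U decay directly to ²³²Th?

ΔA = 232 − 236 = -4; ΔZ = 90 − 92 = -2.
A drops by 4 and Z drops by 2 — the signature of alpha emission.

alpha decay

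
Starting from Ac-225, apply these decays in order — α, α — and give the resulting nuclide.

At-217

Start: (A, Z) = (225, 89).
After α: (221, 87).
After α: (217, 85).
Z = 85 is astatine.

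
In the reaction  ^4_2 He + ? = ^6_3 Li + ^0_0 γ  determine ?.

deuteron

Conserve mass number: 4 + A = 6 + 0, so A = 2.
Conserve atomic number: 2 + Z = 3 + 0, so Z = 1.
A = 2 and Z = 1 is ^2_1 H — a deuteron.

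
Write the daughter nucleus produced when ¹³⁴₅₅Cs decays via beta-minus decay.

Beta-minus decay: mass number changes by +0, atomic number by +1.
A: 134 = 134; Z: 55 + 1 = 56.
Z = 56 is barium, so the daughter is ¹³⁴₅₆Ba.

Ba-134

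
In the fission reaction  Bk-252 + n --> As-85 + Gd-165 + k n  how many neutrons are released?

3

Conserve mass number: 253 = 85 + 165 + k, so k = 253 − 250 = 3.
Check atomic number: 97 = 33 + 64 + 0 = 97. ✓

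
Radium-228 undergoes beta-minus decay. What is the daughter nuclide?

Ac-228

Beta-minus decay: mass number changes by +0, atomic number by +1.
A: 228 = 228; Z: 88 + 1 = 89.
Z = 89 is actinium, so the daughter is actinium-228.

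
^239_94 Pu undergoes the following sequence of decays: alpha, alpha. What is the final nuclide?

Start: (A, Z) = (239, 94).
After α: (235, 92).
After α: (231, 90).
Z = 90 is thorium.

Th-231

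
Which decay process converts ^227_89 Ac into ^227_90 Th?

ΔA = 227 − 227 = 0; ΔZ = 90 − 89 = +1.
A is unchanged and Z rises by 1 — a neutron has become a proton (β⁻ decay).

beta-minus decay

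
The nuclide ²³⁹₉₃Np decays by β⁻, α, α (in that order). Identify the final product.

Th-231

Start: (A, Z) = (239, 93).
After β⁻: (239, 94).
After α: (235, 92).
After α: (231, 90).
Z = 90 is thorium.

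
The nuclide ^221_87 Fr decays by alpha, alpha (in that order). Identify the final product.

Bi-213

Start: (A, Z) = (221, 87).
After α: (217, 85).
After α: (213, 83).
Z = 83 is bismuth.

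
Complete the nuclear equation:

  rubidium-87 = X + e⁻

Sr-87

Conserve mass number: 87 = A + 0, so A = 87.
Conserve atomic number: 37 = Z − 1, so Z = 38.
Z = 38 is strontium, so the species is strontium-87.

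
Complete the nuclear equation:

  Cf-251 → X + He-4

Conserve mass number: 251 = A + 4, so A = 247.
Conserve atomic number: 98 = Z + 2, so Z = 96.
Z = 96 is curium, so the species is Cm-247.

Cm-247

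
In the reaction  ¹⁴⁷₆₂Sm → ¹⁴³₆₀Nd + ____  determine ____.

alpha particle

Conserve mass number: 147 = 143 + A, so A = 4.
Conserve atomic number: 62 = 60 + Z, so Z = 2.
A = 4 and Z = 2 is ⁴₂He — an alpha particle.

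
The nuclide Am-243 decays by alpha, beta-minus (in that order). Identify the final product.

Pu-239

Start: (A, Z) = (243, 95).
After α: (239, 93).
After β⁻: (239, 94).
Z = 94 is plutonium.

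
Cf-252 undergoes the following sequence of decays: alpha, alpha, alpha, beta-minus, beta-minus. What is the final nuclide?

Pu-240

Start: (A, Z) = (252, 98).
After α: (248, 96).
After α: (244, 94).
After α: (240, 92).
After β⁻: (240, 93).
After β⁻: (240, 94).
Z = 94 is plutonium.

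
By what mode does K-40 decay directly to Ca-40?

beta-minus decay

ΔA = 40 − 40 = 0; ΔZ = 20 − 19 = +1.
A is unchanged and Z rises by 1 — a neutron has become a proton (β⁻ decay).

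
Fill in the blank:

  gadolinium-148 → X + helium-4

Conserve mass number: 148 = A + 4, so A = 144.
Conserve atomic number: 64 = Z + 2, so Z = 62.
Z = 62 is samarium, so the species is samarium-144.

Sm-144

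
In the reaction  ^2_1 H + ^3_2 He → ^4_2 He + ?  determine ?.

Conserve mass number: 2 + 3 = 4 + A, so A = 1.
Conserve atomic number: 1 + 2 = 2 + Z, so Z = 1.
A = 1 and Z = 1 is ^1_1 H — a proton.

proton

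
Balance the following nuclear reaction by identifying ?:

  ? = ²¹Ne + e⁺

Conserve mass number: A = 21 + 0, so A = 21.
Conserve atomic number: Z = 10 + 1, so Z = 11.
Z = 11 is sodium, so the species is ²¹Na.

Na-21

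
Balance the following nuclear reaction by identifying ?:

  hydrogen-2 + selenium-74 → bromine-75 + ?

neutron

Conserve mass number: 2 + 74 = 75 + A, so A = 1.
Conserve atomic number: 1 + 34 = 35 + Z, so Z = 0.
A = 1 and Z = 0 is neutron — a neutron.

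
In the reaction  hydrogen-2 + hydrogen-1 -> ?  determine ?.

Conserve mass number: 2 + 1 = A, so A = 3.
Conserve atomic number: 1 + 1 = Z, so Z = 2.
Z = 2 is helium, so the species is helium-3.

He-3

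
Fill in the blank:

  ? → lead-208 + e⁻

Conserve mass number: A = 208 + 0, so A = 208.
Conserve atomic number: Z = 82 − 1, so Z = 81.
Z = 81 is thallium, so the species is thallium-208.

Tl-208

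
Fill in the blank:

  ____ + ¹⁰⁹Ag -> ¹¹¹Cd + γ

deuteron

Conserve mass number: A + 109 = 111 + 0, so A = 2.
Conserve atomic number: Z + 47 = 48 + 0, so Z = 1.
A = 2 and Z = 1 is ²H — a deuteron.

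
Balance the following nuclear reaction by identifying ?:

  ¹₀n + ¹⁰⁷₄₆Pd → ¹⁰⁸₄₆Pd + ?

Conserve mass number: 1 + 107 = 108 + A, so A = 0.
Conserve atomic number: 0 + 46 = 46 + Z, so Z = 0.
A = 0 and Z = 0 is ⁰₀γ — a gamma ray.

gamma ray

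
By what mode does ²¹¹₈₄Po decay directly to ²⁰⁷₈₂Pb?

ΔA = 207 − 211 = -4; ΔZ = 82 − 84 = -2.
A drops by 4 and Z drops by 2 — the signature of alpha emission.

alpha decay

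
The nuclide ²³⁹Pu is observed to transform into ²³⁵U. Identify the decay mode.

alpha decay

ΔA = 235 − 239 = -4; ΔZ = 92 − 94 = -2.
A drops by 4 and Z drops by 2 — the signature of alpha emission.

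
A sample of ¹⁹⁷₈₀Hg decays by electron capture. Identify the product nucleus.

Electron capture: mass number changes by +0, atomic number by -1.
A: 197 = 197; Z: 80 − 1 = 79.
Z = 79 is gold, so the daughter is ¹⁹⁷₇₉Au.

Au-197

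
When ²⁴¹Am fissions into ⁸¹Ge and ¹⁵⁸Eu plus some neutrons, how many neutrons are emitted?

2

Conserve mass number: 241 = 81 + 158 + k, so k = 241 − 239 = 2.
Check atomic number: 95 = 32 + 63 + 0 = 95. ✓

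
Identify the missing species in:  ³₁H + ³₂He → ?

Li-6

Conserve mass number: 3 + 3 = A, so A = 6.
Conserve atomic number: 1 + 2 = Z, so Z = 3.
Z = 3 is lithium, so the species is ⁶₃Li.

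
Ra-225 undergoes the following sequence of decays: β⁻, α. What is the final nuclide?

Fr-221

Start: (A, Z) = (225, 88).
After β⁻: (225, 89).
After α: (221, 87).
Z = 87 is francium.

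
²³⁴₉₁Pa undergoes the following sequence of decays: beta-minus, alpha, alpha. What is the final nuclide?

Ra-226

Start: (A, Z) = (234, 91).
After β⁻: (234, 92).
After α: (230, 90).
After α: (226, 88).
Z = 88 is radium.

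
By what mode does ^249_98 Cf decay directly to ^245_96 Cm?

ΔA = 245 − 249 = -4; ΔZ = 96 − 98 = -2.
A drops by 4 and Z drops by 2 — the signature of alpha emission.

alpha decay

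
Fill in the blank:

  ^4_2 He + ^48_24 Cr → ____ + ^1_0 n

Fe-51

Conserve mass number: 4 + 48 = A + 1, so A = 51.
Conserve atomic number: 2 + 24 = Z + 0, so Z = 26.
Z = 26 is iron, so the species is ^51_26 Fe.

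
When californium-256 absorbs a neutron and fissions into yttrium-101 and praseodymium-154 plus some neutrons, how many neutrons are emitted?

2

Conserve mass number: 257 = 101 + 154 + k, so k = 257 − 255 = 2.
Check atomic number: 98 = 39 + 59 + 0 = 98. ✓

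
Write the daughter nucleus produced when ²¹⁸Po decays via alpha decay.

Pb-214

Alpha decay: mass number changes by -4, atomic number by -2.
A: 218 − 4 = 214; Z: 84 − 2 = 82.
Z = 82 is lead, so the daughter is ²¹⁴Pb.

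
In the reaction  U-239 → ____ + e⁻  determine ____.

Conserve mass number: 239 = A + 0, so A = 239.
Conserve atomic number: 92 = Z − 1, so Z = 93.
Z = 93 is neptunium, so the species is Np-239.

Np-239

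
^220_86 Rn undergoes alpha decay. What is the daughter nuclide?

Alpha decay: mass number changes by -4, atomic number by -2.
A: 220 − 4 = 216; Z: 86 − 2 = 84.
Z = 84 is polonium, so the daughter is ^216_84 Po.

Po-216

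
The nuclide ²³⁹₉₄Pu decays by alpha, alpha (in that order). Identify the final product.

Start: (A, Z) = (239, 94).
After α: (235, 92).
After α: (231, 90).
Z = 90 is thorium.

Th-231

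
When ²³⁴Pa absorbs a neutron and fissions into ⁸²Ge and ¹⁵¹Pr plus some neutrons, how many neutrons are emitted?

Conserve mass number: 235 = 82 + 151 + k, so k = 235 − 233 = 2.
Check atomic number: 91 = 32 + 59 + 0 = 91. ✓

2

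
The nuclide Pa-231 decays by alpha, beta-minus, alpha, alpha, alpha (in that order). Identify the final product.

Start: (A, Z) = (231, 91).
After α: (227, 89).
After β⁻: (227, 90).
After α: (223, 88).
After α: (219, 86).
After α: (215, 84).
Z = 84 is polonium.

Po-215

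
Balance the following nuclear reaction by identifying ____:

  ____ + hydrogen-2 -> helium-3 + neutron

deuteron

Conserve mass number: A + 2 = 3 + 1, so A = 2.
Conserve atomic number: Z + 1 = 2 + 0, so Z = 1.
A = 2 and Z = 1 is hydrogen-2 — a deuteron.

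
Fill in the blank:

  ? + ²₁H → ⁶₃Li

alpha particle

Conserve mass number: A + 2 = 6, so A = 4.
Conserve atomic number: Z + 1 = 3, so Z = 2.
A = 4 and Z = 2 is ⁴₂He — an alpha particle.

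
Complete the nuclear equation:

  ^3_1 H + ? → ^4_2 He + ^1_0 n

deuteron

Conserve mass number: 3 + A = 4 + 1, so A = 2.
Conserve atomic number: 1 + Z = 2 + 0, so Z = 1.
A = 2 and Z = 1 is ^2_1 H — a deuteron.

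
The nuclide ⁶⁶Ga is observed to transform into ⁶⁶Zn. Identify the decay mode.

beta-plus decay or electron capture

ΔA = 66 − 66 = 0; ΔZ = 30 − 31 = -1.
A is unchanged and Z drops by 1 — a proton has become a neutron (β⁺ emission or electron capture).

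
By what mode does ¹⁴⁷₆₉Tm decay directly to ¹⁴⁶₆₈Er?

ΔA = 146 − 147 = -1; ΔZ = 68 − 69 = -1.
A drops by 1 and Z drops by 1 — a proton was emitted.

proton emission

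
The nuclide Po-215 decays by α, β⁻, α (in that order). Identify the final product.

Start: (A, Z) = (215, 84).
After α: (211, 82).
After β⁻: (211, 83).
After α: (207, 81).
Z = 81 is thallium.

Tl-207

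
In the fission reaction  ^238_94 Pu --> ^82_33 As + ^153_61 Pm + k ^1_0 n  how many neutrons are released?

Conserve mass number: 238 = 82 + 153 + k, so k = 238 − 235 = 3.
Check atomic number: 94 = 33 + 61 + 0 = 94. ✓

3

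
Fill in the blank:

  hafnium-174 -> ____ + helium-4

Conserve mass number: 174 = A + 4, so A = 170.
Conserve atomic number: 72 = Z + 2, so Z = 70.
Z = 70 is ytterbium, so the species is ytterbium-170.

Yb-170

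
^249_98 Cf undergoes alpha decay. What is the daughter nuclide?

Cm-245

Alpha decay: mass number changes by -4, atomic number by -2.
A: 249 − 4 = 245; Z: 98 − 2 = 96.
Z = 96 is curium, so the daughter is ^245_96 Cm.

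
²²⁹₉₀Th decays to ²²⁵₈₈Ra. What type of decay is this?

ΔA = 225 − 229 = -4; ΔZ = 88 − 90 = -2.
A drops by 4 and Z drops by 2 — the signature of alpha emission.

alpha decay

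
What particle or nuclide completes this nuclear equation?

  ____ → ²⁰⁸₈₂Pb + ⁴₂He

Po-212

Conserve mass number: A = 208 + 4, so A = 212.
Conserve atomic number: Z = 82 + 2, so Z = 84.
Z = 84 is polonium, so the species is ²¹²₈₄Po.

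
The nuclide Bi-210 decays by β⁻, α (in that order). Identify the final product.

Start: (A, Z) = (210, 83).
After β⁻: (210, 84).
After α: (206, 82).
Z = 82 is lead.

Pb-206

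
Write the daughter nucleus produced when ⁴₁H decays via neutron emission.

Neutron emission: mass number changes by -1, atomic number by +0.
A: 4 − 1 = 3; Z: 1 = 1.
Z = 1 is hydrogen, so the daughter is ³₁H.

H-3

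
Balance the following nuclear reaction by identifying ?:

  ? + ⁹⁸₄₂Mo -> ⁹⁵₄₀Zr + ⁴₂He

Conserve mass number: A + 98 = 95 + 4, so A = 1.
Conserve atomic number: Z + 42 = 40 + 2, so Z = 0.
A = 1 and Z = 0 is ¹₀n — a neutron.

neutron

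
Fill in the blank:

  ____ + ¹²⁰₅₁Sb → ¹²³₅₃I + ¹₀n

alpha particle

Conserve mass number: A + 120 = 123 + 1, so A = 4.
Conserve atomic number: Z + 51 = 53 + 0, so Z = 2.
A = 4 and Z = 2 is ⁴₂He — an alpha particle.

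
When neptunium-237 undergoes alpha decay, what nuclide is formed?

Pa-233

Alpha decay: mass number changes by -4, atomic number by -2.
A: 237 − 4 = 233; Z: 93 − 2 = 91.
Z = 91 is protactinium, so the daughter is protactinium-233.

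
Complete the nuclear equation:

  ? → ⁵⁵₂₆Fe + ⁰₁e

Conserve mass number: A = 55 + 0, so A = 55.
Conserve atomic number: Z = 26 + 1, so Z = 27.
Z = 27 is cobalt, so the species is ⁵⁵₂₇Co.

Co-55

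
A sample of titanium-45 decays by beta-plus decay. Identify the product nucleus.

Sc-45

Beta-plus decay: mass number changes by +0, atomic number by -1.
A: 45 = 45; Z: 22 − 1 = 21.
Z = 21 is scandium, so the daughter is scandium-45.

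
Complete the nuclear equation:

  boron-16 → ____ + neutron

Conserve mass number: 16 = A + 1, so A = 15.
Conserve atomic number: 5 = Z + 0, so Z = 5.
Z = 5 is boron, so the species is boron-15.

B-15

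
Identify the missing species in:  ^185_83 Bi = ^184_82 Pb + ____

Conserve mass number: 185 = 184 + A, so A = 1.
Conserve atomic number: 83 = 82 + Z, so Z = 1.
A = 1 and Z = 1 is ^1_1 H — a proton.

proton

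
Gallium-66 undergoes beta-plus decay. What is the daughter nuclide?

Beta-plus decay: mass number changes by +0, atomic number by -1.
A: 66 = 66; Z: 31 − 1 = 30.
Z = 30 is zinc, so the daughter is zinc-66.

Zn-66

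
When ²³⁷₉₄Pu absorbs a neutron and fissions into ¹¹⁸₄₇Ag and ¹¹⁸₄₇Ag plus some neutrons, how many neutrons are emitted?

Conserve mass number: 238 = 118 + 118 + k, so k = 238 − 236 = 2.
Check atomic number: 94 = 47 + 47 + 0 = 94. ✓

2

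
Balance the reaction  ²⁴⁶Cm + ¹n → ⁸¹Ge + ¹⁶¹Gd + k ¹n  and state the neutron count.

5

Conserve mass number: 247 = 81 + 161 + k, so k = 247 − 242 = 5.
Check atomic number: 96 = 32 + 64 + 0 = 96. ✓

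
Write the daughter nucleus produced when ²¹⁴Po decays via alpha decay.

Pb-210

Alpha decay: mass number changes by -4, atomic number by -2.
A: 214 − 4 = 210; Z: 84 − 2 = 82.
Z = 82 is lead, so the daughter is ²¹⁰Pb.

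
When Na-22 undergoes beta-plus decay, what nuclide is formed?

Ne-22

Beta-plus decay: mass number changes by +0, atomic number by -1.
A: 22 = 22; Z: 11 − 1 = 10.
Z = 10 is neon, so the daughter is Ne-22.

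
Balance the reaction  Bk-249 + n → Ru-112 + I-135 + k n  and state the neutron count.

Conserve mass number: 250 = 112 + 135 + k, so k = 250 − 247 = 3.
Check atomic number: 97 = 44 + 53 + 0 = 97. ✓

3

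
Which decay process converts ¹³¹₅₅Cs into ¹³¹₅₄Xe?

beta-plus decay or electron capture

ΔA = 131 − 131 = 0; ΔZ = 54 − 55 = -1.
A is unchanged and Z drops by 1 — a proton has become a neutron (β⁺ emission or electron capture).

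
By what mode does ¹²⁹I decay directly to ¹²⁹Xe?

beta-minus decay

ΔA = 129 − 129 = 0; ΔZ = 54 − 53 = +1.
A is unchanged and Z rises by 1 — a neutron has become a proton (β⁻ decay).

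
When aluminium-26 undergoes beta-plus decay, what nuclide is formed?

Mg-26

Beta-plus decay: mass number changes by +0, atomic number by -1.
A: 26 = 26; Z: 13 − 1 = 12.
Z = 12 is magnesium, so the daughter is magnesium-26.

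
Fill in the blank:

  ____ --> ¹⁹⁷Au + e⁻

Conserve mass number: A = 197 + 0, so A = 197.
Conserve atomic number: Z = 79 − 1, so Z = 78.
Z = 78 is platinum, so the species is ¹⁹⁷Pt.

Pt-197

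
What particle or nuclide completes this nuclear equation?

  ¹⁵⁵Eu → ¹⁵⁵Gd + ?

Conserve mass number: 155 = 155 + A, so A = 0.
Conserve atomic number: 63 = 64 + Z, so Z = -1.
A = 0 and Z = -1 is e⁻ — a beta-minus particle.

beta-minus particle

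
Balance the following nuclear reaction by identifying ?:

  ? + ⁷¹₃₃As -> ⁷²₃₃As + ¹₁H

deuteron

Conserve mass number: A + 71 = 72 + 1, so A = 2.
Conserve atomic number: Z + 33 = 33 + 1, so Z = 1.
A = 2 and Z = 1 is ²₁H — a deuteron.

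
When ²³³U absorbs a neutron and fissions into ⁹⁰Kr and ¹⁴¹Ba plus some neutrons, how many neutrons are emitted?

Conserve mass number: 234 = 90 + 141 + k, so k = 234 − 231 = 3.
Check atomic number: 92 = 36 + 56 + 0 = 92. ✓

3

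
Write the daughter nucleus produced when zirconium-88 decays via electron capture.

Electron capture: mass number changes by +0, atomic number by -1.
A: 88 = 88; Z: 40 − 1 = 39.
Z = 39 is yttrium, so the daughter is yttrium-88.

Y-88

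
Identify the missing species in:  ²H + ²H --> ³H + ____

Conserve mass number: 2 + 2 = 3 + A, so A = 1.
Conserve atomic number: 1 + 1 = 1 + Z, so Z = 1.
A = 1 and Z = 1 is ¹H — a proton.

proton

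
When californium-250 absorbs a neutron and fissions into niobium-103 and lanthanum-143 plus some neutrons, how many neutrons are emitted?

5

Conserve mass number: 251 = 103 + 143 + k, so k = 251 − 246 = 5.
Check atomic number: 98 = 41 + 57 + 0 = 98. ✓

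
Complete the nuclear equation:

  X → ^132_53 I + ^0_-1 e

Te-132

Conserve mass number: A = 132 + 0, so A = 132.
Conserve atomic number: Z = 53 − 1, so Z = 52.
Z = 52 is tellurium, so the species is ^132_52 Te.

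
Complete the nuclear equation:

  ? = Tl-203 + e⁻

Hg-203

Conserve mass number: A = 203 + 0, so A = 203.
Conserve atomic number: Z = 81 − 1, so Z = 80.
Z = 80 is mercury, so the species is Hg-203.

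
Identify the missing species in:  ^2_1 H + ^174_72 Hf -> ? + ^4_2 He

Conserve mass number: 2 + 174 = A + 4, so A = 172.
Conserve atomic number: 1 + 72 = Z + 2, so Z = 71.
Z = 71 is lutetium, so the species is ^172_71 Lu.

Lu-172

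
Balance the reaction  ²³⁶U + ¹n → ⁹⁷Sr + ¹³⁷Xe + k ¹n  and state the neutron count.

3

Conserve mass number: 237 = 97 + 137 + k, so k = 237 − 234 = 3.
Check atomic number: 92 = 38 + 54 + 0 = 92. ✓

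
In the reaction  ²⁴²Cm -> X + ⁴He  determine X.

Pu-238

Conserve mass number: 242 = A + 4, so A = 238.
Conserve atomic number: 96 = Z + 2, so Z = 94.
Z = 94 is plutonium, so the species is ²³⁸Pu.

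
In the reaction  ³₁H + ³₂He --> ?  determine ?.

Conserve mass number: 3 + 3 = A, so A = 6.
Conserve atomic number: 1 + 2 = Z, so Z = 3.
Z = 3 is lithium, so the species is ⁶₃Li.

Li-6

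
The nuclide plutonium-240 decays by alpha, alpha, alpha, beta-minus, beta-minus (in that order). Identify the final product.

Start: (A, Z) = (240, 94).
After α: (236, 92).
After α: (232, 90).
After α: (228, 88).
After β⁻: (228, 89).
After β⁻: (228, 90).
Z = 90 is thorium.

Th-228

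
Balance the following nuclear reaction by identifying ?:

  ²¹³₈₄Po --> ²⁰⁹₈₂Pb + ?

alpha particle

Conserve mass number: 213 = 209 + A, so A = 4.
Conserve atomic number: 84 = 82 + Z, so Z = 2.
A = 4 and Z = 2 is ⁴₂He — an alpha particle.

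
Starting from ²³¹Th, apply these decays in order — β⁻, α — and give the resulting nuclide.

Start: (A, Z) = (231, 90).
After β⁻: (231, 91).
After α: (227, 89).
Z = 89 is actinium.

Ac-227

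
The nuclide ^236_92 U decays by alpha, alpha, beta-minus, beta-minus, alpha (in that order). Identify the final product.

Ra-224

Start: (A, Z) = (236, 92).
After α: (232, 90).
After α: (228, 88).
After β⁻: (228, 89).
After β⁻: (228, 90).
After α: (224, 88).
Z = 88 is radium.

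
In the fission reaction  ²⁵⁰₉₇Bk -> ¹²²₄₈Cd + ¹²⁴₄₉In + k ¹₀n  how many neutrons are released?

4

Conserve mass number: 250 = 122 + 124 + k, so k = 250 − 246 = 4.
Check atomic number: 97 = 48 + 49 + 0 = 97. ✓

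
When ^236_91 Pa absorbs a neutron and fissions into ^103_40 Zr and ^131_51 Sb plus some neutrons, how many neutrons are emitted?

Conserve mass number: 237 = 103 + 131 + k, so k = 237 − 234 = 3.
Check atomic number: 91 = 40 + 51 + 0 = 91. ✓

3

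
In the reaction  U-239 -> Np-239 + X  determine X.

Conserve mass number: 239 = 239 + A, so A = 0.
Conserve atomic number: 92 = 93 + Z, so Z = -1.
A = 0 and Z = -1 is e⁻ — a beta-minus particle.

beta-minus particle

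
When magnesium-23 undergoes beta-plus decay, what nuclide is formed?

Beta-plus decay: mass number changes by +0, atomic number by -1.
A: 23 = 23; Z: 12 − 1 = 11.
Z = 11 is sodium, so the daughter is sodium-23.

Na-23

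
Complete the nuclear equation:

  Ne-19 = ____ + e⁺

Conserve mass number: 19 = A + 0, so A = 19.
Conserve atomic number: 10 = Z + 1, so Z = 9.
Z = 9 is fluorine, so the species is F-19.

F-19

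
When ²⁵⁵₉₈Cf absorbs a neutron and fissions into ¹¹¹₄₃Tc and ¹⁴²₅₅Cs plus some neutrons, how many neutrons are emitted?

Conserve mass number: 256 = 111 + 142 + k, so k = 256 − 253 = 3.
Check atomic number: 98 = 43 + 55 + 0 = 98. ✓

3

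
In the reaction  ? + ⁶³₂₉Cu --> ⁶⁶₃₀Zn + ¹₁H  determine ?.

Conserve mass number: A + 63 = 66 + 1, so A = 4.
Conserve atomic number: Z + 29 = 30 + 1, so Z = 2.
A = 4 and Z = 2 is ⁴₂He — an alpha particle.

alpha particle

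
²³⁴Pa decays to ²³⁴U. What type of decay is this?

beta-minus decay

ΔA = 234 − 234 = 0; ΔZ = 92 − 91 = +1.
A is unchanged and Z rises by 1 — a neutron has become a proton (β⁻ decay).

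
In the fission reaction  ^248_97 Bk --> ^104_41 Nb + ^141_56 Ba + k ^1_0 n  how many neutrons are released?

Conserve mass number: 248 = 104 + 141 + k, so k = 248 − 245 = 3.
Check atomic number: 97 = 41 + 56 + 0 = 97. ✓

3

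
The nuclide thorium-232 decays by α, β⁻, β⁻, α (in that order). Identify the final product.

Ra-224

Start: (A, Z) = (232, 90).
After α: (228, 88).
After β⁻: (228, 89).
After β⁻: (228, 90).
After α: (224, 88).
Z = 88 is radium.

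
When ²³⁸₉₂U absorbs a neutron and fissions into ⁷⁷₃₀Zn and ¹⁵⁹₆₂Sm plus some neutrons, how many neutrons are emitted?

Conserve mass number: 239 = 77 + 159 + k, so k = 239 − 236 = 3.
Check atomic number: 92 = 30 + 62 + 0 = 92. ✓

3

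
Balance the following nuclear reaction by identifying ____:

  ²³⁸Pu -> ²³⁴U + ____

alpha particle

Conserve mass number: 238 = 234 + A, so A = 4.
Conserve atomic number: 94 = 92 + Z, so Z = 2.
A = 4 and Z = 2 is ⁴He — an alpha particle.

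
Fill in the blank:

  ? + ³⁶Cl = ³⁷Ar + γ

proton

Conserve mass number: A + 36 = 37 + 0, so A = 1.
Conserve atomic number: Z + 17 = 18 + 0, so Z = 1.
A = 1 and Z = 1 is ¹H — a proton.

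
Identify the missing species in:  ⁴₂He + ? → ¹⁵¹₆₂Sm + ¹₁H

Pm-148

Conserve mass number: 4 + A = 151 + 1, so A = 148.
Conserve atomic number: 2 + Z = 62 + 1, so Z = 61.
Z = 61 is promethium, so the species is ¹⁴⁸₆₁Pm.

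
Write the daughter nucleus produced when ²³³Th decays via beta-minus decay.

Pa-233

Beta-minus decay: mass number changes by +0, atomic number by +1.
A: 233 = 233; Z: 90 + 1 = 91.
Z = 91 is protactinium, so the daughter is ²³³Pa.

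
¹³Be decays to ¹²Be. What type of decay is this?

neutron emission

ΔA = 12 − 13 = -1; ΔZ = 4 − 4 = +0.
A drops by 1 with Z unchanged — a neutron was emitted.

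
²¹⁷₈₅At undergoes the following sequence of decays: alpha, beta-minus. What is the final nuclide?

Po-213

Start: (A, Z) = (217, 85).
After α: (213, 83).
After β⁻: (213, 84).
Z = 84 is polonium.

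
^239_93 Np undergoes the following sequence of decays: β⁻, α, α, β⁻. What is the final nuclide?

Start: (A, Z) = (239, 93).
After β⁻: (239, 94).
After α: (235, 92).
After α: (231, 90).
After β⁻: (231, 91).
Z = 91 is protactinium.

Pa-231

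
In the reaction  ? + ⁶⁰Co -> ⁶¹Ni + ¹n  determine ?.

Conserve mass number: A + 60 = 61 + 1, so A = 2.
Conserve atomic number: Z + 27 = 28 + 0, so Z = 1.
A = 2 and Z = 1 is ²H — a deuteron.

deuteron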